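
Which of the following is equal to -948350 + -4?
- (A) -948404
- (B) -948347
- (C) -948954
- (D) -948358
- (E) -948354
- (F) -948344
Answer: E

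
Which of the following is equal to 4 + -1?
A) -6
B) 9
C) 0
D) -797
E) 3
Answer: E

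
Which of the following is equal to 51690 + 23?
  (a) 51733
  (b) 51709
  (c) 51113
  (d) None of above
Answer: d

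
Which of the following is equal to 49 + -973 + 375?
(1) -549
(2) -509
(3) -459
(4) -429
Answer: 1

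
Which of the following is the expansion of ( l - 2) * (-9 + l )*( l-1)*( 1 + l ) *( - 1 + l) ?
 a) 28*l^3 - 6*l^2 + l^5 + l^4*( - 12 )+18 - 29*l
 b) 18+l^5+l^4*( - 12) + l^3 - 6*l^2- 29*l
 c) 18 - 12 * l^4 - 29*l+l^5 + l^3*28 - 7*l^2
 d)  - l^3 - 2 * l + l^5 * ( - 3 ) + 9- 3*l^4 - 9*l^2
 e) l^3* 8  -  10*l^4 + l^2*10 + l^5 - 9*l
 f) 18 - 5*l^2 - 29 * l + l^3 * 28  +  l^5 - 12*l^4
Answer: a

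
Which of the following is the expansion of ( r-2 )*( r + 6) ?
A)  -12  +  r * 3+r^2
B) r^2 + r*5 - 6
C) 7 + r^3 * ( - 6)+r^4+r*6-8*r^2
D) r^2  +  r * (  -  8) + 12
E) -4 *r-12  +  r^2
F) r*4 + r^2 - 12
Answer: F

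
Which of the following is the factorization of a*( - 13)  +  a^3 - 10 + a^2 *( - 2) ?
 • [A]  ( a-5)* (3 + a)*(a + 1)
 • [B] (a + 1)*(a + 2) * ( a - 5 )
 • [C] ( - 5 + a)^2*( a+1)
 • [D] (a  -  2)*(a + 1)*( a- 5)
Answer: B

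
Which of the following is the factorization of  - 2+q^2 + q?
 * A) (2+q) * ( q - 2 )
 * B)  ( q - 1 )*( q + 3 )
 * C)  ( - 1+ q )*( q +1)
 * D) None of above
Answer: D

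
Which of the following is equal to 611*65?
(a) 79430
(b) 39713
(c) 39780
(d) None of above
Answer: d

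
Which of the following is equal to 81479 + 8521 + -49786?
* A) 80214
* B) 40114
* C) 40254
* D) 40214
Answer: D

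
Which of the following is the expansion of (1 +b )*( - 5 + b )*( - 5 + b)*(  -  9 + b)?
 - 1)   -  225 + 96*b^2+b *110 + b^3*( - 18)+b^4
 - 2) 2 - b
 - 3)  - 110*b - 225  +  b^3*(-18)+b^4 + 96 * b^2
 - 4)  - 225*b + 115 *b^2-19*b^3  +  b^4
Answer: 3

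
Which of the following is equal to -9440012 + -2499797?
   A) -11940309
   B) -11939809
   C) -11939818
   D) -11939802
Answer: B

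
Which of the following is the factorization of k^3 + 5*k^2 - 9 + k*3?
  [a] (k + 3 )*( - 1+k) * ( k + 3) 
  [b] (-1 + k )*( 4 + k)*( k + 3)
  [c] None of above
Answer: a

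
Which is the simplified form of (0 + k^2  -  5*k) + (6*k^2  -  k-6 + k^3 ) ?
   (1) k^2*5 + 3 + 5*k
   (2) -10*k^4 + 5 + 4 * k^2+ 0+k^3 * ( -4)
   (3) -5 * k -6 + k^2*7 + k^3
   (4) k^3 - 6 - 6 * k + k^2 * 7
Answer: 4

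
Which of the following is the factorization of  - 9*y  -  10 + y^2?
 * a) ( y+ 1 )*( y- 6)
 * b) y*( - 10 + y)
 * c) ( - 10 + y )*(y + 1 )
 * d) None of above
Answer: c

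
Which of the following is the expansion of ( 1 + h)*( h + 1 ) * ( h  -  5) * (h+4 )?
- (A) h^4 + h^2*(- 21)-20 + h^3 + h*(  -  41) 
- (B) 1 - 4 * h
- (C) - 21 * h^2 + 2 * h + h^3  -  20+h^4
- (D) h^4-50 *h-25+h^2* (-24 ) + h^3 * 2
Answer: A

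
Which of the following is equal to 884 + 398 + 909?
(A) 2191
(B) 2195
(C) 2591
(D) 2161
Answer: A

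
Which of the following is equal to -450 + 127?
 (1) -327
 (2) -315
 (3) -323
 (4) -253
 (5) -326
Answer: 3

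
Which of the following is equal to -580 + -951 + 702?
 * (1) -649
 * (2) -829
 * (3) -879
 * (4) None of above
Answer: 2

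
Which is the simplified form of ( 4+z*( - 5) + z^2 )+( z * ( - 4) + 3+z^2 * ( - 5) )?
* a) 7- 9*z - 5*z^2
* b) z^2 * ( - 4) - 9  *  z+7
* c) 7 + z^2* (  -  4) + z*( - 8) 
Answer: b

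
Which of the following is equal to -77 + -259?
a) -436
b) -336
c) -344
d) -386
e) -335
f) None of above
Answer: b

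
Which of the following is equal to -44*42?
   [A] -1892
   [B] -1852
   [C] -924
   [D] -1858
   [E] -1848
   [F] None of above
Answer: E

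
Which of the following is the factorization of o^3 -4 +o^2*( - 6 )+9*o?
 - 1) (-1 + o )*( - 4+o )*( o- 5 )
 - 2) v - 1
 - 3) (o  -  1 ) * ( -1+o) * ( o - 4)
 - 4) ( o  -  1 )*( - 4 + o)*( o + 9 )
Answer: 3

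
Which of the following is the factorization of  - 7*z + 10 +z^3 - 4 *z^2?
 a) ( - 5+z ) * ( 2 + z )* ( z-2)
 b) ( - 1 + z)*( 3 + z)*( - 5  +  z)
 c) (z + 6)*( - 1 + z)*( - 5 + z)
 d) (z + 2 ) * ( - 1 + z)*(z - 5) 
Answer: d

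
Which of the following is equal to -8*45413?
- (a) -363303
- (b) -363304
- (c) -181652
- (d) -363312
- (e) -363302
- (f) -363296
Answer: b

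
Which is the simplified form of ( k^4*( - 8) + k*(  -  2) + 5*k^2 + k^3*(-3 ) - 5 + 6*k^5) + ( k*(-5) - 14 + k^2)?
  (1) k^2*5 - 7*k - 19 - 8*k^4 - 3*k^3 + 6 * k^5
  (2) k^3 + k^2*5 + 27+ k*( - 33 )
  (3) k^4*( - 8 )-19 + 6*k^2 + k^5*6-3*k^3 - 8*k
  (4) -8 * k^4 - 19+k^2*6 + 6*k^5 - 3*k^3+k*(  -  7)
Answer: 4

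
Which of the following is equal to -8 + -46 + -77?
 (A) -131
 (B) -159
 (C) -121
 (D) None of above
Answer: A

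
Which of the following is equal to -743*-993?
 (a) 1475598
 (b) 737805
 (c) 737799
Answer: c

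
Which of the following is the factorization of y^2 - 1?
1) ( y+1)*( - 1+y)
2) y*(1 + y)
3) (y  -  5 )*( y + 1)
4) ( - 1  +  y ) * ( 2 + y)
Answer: 1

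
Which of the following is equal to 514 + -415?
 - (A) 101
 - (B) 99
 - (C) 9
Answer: B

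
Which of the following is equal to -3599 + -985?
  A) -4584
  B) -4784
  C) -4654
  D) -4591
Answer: A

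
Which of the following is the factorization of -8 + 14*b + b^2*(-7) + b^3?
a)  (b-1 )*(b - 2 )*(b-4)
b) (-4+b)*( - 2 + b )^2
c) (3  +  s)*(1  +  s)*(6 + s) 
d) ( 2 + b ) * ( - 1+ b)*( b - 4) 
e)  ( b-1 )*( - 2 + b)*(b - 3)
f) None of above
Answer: a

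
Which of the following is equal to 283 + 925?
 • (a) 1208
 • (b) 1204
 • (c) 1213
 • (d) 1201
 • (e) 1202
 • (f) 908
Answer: a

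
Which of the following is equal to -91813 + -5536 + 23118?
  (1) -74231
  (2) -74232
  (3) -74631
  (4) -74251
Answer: 1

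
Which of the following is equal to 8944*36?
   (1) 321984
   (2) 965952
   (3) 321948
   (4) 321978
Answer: 1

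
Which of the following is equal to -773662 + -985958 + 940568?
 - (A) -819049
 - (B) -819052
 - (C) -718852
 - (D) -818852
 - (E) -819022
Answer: B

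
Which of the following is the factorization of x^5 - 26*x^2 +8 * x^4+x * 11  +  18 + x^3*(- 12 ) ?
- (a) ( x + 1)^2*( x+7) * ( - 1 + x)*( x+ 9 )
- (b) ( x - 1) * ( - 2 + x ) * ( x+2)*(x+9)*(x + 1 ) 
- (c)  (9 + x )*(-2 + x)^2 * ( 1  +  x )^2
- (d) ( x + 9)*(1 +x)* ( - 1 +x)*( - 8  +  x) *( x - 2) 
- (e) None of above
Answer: e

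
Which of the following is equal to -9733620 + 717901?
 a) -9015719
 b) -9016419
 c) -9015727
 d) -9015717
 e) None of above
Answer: a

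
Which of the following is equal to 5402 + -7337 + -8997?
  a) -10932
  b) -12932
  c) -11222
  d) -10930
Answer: a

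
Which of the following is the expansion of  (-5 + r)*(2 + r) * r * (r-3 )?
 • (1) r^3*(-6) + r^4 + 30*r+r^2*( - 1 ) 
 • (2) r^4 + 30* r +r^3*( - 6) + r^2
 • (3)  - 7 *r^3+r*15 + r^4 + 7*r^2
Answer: 1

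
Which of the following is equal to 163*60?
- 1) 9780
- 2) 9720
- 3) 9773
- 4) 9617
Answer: 1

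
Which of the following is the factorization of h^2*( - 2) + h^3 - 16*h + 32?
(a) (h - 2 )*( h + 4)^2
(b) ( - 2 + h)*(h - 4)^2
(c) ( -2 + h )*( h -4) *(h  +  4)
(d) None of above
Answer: c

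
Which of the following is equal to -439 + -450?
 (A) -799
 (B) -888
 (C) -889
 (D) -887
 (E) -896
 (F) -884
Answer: C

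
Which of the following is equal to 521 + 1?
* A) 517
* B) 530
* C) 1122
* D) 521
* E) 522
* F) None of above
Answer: E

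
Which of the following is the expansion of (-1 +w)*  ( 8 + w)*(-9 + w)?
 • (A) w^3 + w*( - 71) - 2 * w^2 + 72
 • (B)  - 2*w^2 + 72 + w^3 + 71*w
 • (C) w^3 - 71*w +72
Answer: A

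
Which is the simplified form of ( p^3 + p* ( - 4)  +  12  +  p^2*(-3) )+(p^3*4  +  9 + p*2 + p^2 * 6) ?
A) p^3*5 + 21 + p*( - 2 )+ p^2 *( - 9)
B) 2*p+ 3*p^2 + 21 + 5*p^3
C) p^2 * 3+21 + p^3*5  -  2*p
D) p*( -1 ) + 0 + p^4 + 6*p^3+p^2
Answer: C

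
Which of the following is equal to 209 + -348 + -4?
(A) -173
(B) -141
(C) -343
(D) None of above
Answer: D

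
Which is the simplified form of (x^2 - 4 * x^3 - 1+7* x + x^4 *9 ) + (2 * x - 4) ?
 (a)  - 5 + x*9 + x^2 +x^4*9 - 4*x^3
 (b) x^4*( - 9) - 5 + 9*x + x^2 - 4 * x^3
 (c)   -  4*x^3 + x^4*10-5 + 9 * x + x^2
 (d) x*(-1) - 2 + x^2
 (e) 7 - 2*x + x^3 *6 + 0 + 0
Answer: a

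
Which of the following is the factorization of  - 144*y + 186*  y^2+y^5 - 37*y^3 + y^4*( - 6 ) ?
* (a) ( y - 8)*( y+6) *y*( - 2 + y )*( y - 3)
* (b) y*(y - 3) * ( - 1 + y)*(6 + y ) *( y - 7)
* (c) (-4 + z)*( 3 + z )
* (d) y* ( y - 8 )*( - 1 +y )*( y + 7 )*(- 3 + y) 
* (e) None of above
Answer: e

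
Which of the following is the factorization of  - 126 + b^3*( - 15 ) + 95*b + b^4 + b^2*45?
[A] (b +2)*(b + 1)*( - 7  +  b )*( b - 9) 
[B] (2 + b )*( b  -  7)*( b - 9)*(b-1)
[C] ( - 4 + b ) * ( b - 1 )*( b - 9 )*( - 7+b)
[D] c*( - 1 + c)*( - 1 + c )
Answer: B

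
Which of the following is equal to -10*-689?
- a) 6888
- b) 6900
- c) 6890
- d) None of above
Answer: c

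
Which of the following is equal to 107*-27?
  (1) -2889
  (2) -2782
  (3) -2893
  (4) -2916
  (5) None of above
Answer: 1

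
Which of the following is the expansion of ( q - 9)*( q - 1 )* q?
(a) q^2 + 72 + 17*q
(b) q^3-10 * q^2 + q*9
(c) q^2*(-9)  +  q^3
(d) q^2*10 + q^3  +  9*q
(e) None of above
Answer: b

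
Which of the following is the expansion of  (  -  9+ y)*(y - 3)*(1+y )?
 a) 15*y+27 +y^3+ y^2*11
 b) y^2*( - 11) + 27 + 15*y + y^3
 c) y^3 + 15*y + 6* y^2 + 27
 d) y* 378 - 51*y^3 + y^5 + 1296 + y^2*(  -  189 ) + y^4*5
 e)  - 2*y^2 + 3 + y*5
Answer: b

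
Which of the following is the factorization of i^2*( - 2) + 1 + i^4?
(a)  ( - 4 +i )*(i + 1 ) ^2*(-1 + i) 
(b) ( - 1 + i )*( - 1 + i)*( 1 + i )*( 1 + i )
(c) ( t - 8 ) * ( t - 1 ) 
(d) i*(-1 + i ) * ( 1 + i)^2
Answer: b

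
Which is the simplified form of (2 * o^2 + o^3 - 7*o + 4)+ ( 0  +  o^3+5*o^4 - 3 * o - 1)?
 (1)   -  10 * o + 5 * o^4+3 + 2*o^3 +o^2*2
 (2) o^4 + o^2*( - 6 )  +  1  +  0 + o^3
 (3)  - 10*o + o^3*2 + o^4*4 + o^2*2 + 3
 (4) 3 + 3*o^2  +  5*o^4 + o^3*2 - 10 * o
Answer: 1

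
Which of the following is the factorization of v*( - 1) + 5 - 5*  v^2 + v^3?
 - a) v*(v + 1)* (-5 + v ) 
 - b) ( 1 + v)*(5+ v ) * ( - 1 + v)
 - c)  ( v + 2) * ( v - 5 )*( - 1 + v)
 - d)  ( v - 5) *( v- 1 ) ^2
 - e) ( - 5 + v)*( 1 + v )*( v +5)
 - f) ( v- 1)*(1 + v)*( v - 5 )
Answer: f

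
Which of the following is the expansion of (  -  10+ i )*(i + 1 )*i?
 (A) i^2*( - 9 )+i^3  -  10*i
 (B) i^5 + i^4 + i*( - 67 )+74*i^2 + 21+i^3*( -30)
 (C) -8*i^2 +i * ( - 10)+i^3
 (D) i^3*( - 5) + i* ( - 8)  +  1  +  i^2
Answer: A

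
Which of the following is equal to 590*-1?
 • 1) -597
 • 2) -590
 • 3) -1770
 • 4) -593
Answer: 2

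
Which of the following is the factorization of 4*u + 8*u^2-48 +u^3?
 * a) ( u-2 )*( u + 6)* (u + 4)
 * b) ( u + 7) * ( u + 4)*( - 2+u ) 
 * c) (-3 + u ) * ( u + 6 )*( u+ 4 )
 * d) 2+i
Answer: a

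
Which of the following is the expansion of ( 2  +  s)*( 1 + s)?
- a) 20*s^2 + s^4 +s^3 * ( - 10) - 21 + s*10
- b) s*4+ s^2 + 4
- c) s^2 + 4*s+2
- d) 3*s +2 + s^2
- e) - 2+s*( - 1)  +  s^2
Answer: d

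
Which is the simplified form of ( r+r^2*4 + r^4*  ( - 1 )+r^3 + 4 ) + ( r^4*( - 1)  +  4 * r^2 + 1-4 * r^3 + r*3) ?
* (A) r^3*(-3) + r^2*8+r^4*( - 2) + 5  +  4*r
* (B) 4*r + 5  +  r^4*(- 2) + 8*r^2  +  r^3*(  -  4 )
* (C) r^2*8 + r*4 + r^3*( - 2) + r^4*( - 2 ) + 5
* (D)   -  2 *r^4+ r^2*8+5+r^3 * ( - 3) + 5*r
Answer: A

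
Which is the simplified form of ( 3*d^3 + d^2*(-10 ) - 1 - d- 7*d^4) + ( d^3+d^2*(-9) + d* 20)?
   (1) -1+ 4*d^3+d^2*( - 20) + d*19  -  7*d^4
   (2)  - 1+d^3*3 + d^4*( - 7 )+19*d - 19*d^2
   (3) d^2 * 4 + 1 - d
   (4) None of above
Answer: 4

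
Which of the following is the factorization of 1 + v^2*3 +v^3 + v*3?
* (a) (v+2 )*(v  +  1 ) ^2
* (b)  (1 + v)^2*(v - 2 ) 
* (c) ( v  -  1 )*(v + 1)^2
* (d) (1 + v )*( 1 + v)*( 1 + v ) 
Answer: d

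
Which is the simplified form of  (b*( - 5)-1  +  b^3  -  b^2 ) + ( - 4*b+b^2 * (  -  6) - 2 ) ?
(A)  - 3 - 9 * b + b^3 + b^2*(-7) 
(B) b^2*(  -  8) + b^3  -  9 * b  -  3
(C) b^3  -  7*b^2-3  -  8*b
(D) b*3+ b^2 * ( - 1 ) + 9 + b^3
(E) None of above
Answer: A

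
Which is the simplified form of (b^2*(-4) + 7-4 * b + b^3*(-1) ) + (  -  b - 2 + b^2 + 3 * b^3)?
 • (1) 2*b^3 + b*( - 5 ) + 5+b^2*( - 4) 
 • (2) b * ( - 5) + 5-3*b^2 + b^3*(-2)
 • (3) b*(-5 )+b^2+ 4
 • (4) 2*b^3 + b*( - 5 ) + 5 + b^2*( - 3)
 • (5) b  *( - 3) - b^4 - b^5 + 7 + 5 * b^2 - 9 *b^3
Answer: 4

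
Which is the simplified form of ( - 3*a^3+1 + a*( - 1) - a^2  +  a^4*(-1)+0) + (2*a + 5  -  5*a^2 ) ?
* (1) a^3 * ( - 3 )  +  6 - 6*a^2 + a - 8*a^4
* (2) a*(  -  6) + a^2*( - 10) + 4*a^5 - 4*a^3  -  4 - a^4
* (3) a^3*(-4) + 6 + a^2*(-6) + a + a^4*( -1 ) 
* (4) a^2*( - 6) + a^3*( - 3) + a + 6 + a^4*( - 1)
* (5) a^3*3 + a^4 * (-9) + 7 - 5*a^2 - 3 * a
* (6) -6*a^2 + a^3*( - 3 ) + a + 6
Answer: 4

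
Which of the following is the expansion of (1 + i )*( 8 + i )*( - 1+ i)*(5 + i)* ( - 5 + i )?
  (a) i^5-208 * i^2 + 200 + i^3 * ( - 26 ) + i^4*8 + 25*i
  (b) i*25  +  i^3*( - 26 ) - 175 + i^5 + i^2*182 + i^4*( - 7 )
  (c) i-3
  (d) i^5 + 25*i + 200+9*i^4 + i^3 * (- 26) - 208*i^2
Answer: a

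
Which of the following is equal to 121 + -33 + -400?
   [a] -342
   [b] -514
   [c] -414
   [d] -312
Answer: d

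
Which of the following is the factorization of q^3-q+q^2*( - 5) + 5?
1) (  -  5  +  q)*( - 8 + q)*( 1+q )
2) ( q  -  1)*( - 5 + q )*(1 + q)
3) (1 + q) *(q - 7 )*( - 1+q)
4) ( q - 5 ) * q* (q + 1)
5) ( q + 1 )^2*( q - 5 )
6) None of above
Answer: 2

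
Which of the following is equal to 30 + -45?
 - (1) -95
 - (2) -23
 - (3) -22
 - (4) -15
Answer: 4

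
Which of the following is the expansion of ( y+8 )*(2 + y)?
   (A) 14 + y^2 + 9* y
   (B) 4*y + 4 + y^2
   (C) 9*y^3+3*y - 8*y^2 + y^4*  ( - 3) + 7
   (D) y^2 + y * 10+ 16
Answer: D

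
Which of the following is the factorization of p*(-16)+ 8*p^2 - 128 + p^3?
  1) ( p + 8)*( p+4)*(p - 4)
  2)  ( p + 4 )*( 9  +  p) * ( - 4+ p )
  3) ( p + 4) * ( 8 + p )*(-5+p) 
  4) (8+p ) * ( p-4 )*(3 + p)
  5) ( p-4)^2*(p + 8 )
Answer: 1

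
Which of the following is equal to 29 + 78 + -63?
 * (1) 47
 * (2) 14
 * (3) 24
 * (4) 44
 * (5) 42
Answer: 4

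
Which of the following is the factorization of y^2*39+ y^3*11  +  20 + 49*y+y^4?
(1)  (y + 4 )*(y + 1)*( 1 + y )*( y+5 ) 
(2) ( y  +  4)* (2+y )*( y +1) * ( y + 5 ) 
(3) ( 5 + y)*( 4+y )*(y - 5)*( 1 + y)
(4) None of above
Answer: 1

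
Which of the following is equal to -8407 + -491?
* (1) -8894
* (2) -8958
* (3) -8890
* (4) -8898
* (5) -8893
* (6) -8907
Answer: 4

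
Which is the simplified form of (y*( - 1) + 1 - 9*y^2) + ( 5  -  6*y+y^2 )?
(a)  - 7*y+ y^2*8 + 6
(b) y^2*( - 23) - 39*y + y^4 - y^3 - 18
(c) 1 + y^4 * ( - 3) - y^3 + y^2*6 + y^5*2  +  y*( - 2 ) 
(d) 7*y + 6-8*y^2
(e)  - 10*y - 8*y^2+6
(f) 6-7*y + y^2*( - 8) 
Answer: f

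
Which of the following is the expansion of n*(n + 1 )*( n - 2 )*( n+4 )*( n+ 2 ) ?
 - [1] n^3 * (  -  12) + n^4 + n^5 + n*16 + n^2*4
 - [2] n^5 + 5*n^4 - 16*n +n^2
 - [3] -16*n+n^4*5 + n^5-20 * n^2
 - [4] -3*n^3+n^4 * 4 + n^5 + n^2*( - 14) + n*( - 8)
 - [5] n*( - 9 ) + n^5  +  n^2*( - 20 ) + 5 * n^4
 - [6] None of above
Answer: 3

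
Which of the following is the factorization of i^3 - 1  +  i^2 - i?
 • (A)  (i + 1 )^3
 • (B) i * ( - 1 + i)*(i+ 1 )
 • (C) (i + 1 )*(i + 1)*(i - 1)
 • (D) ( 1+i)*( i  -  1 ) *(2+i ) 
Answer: C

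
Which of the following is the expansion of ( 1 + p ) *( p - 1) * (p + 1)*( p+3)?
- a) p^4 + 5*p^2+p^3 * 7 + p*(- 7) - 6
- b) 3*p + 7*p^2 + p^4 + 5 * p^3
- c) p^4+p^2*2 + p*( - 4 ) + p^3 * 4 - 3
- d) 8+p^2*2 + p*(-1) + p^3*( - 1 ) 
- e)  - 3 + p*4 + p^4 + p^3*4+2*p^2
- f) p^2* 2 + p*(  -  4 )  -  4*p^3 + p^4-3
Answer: c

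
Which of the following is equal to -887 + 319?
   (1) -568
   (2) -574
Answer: 1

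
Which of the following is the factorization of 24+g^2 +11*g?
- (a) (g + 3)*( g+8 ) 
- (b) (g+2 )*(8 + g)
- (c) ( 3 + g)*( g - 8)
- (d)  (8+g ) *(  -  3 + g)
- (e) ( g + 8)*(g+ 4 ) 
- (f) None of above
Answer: a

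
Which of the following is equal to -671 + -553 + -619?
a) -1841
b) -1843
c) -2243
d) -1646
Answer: b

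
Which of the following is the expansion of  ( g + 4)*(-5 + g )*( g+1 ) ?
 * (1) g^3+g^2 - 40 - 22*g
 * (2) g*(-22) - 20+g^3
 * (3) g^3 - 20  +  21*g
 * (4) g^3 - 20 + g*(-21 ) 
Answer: 4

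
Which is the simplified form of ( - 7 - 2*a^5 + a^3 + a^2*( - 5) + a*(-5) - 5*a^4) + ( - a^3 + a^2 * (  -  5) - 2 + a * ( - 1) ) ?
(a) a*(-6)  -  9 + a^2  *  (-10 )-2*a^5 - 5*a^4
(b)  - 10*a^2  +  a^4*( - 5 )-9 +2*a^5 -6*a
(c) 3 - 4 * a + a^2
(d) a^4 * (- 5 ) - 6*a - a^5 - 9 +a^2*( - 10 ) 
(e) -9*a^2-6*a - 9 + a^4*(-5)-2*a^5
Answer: a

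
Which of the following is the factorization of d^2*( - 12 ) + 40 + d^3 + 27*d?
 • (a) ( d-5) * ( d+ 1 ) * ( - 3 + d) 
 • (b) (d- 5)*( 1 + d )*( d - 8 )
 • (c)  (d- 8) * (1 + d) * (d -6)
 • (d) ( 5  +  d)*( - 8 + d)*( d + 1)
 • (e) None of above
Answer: b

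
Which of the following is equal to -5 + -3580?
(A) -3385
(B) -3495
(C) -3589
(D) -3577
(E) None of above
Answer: E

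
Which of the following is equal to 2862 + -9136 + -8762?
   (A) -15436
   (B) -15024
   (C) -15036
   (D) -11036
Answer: C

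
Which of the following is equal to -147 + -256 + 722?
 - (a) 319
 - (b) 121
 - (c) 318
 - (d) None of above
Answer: a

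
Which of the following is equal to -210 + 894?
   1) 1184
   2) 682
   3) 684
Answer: 3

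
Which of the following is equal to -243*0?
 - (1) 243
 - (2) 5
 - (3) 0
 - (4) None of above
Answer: 3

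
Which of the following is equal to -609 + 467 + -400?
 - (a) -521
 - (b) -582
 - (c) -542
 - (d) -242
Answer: c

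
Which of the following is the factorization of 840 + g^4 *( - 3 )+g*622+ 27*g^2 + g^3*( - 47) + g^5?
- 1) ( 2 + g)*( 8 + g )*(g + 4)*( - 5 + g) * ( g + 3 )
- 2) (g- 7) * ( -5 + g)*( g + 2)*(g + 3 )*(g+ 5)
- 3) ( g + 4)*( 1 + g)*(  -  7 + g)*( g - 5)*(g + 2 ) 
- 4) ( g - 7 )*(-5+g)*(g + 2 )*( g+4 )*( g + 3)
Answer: 4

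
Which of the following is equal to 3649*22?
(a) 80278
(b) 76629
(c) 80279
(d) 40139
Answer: a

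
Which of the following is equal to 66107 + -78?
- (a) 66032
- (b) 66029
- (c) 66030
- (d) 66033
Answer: b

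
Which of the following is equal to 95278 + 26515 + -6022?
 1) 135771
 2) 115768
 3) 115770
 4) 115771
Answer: 4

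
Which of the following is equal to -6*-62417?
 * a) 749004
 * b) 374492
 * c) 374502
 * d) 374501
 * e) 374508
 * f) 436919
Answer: c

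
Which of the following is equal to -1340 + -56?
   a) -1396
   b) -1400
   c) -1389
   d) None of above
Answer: a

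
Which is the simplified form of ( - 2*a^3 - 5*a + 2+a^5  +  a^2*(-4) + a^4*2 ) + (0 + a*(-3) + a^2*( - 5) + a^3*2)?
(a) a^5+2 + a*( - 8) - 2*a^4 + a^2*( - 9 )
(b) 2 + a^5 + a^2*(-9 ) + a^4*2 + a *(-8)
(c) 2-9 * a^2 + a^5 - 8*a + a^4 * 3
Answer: b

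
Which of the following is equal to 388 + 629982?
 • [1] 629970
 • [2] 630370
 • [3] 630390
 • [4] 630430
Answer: 2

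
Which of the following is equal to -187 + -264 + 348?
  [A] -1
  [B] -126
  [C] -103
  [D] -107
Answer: C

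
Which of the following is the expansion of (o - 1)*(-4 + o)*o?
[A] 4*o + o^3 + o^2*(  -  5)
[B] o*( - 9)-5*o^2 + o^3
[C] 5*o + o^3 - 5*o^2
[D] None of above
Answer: A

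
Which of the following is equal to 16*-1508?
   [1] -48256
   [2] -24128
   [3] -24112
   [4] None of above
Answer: 2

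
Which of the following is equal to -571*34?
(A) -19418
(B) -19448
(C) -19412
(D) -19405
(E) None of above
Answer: E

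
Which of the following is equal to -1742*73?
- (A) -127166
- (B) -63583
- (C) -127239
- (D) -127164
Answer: A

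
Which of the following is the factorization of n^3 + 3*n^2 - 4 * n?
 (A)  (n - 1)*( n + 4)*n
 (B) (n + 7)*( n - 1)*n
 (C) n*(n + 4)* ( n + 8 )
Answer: A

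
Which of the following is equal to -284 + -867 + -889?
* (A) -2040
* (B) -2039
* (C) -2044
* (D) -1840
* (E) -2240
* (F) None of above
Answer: A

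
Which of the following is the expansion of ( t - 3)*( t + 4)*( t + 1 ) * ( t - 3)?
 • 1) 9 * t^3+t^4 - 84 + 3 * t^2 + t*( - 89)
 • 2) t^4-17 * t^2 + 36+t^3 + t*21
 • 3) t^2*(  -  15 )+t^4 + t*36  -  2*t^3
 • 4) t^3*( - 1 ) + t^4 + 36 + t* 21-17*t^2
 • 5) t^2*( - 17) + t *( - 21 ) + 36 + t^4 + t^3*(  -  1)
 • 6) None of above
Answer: 4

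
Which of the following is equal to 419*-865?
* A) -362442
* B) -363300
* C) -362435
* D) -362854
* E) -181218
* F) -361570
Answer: C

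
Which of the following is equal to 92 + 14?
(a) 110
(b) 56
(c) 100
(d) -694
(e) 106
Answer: e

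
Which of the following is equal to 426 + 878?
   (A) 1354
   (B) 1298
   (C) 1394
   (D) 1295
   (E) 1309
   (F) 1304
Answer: F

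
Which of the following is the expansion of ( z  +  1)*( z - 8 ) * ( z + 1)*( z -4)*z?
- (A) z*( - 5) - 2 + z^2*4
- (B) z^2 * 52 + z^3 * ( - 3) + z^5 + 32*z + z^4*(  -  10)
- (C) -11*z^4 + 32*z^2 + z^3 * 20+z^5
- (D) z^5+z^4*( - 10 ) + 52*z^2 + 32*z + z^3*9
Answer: D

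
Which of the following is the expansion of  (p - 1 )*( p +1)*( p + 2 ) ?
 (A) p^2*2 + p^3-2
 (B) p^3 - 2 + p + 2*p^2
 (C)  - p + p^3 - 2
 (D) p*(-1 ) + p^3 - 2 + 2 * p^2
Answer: D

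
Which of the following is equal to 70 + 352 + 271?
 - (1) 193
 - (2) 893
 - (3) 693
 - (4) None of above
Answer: 3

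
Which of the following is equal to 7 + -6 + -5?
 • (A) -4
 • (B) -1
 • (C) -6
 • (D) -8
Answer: A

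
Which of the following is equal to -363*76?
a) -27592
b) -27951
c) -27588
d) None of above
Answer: c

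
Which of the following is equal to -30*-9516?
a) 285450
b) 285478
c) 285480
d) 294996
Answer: c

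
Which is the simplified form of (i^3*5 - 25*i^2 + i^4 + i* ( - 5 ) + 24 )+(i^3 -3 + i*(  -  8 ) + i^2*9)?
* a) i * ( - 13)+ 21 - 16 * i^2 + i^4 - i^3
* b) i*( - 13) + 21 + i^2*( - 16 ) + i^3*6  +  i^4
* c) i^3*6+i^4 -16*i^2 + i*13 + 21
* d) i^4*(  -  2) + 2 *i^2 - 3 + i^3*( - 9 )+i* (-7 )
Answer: b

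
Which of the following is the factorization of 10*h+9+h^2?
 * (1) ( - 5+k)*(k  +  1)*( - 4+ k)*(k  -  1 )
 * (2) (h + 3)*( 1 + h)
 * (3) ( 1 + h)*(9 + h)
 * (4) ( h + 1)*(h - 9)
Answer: 3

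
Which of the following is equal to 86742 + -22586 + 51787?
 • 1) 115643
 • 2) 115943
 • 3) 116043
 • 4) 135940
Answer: 2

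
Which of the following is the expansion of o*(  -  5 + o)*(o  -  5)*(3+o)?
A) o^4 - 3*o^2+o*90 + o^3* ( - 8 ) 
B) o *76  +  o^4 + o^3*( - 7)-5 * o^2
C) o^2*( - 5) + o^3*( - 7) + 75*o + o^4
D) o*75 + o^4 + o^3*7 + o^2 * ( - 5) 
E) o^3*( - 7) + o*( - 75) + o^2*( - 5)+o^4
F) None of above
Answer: C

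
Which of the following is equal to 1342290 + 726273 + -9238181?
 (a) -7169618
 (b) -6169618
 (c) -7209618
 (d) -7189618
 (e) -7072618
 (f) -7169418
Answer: a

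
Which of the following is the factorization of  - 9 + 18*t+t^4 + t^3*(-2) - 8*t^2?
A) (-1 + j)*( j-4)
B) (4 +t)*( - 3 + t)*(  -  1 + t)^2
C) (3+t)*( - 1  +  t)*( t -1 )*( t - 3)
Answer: C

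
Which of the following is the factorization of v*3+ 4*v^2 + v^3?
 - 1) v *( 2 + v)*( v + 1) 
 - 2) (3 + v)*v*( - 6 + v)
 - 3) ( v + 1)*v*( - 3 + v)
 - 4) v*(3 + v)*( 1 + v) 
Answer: 4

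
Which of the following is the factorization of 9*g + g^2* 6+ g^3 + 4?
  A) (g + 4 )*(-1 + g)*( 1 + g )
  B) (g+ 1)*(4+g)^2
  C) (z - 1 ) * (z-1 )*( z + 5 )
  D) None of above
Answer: D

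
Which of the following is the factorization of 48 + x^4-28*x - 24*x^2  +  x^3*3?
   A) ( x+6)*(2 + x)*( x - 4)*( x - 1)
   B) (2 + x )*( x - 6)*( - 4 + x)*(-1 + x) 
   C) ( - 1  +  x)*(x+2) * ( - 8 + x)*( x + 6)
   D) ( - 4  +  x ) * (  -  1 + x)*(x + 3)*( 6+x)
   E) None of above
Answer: A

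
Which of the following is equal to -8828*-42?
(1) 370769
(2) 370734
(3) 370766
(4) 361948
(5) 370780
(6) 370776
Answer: 6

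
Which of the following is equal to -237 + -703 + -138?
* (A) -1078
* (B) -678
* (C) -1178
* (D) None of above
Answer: A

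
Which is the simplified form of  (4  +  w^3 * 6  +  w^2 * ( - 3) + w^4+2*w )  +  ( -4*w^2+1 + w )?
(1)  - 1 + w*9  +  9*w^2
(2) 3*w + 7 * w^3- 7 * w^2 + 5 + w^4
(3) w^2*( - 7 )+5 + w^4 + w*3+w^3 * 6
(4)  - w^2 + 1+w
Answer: 3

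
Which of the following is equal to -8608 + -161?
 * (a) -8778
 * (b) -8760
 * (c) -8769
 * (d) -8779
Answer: c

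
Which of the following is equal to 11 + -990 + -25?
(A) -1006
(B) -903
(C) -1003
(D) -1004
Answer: D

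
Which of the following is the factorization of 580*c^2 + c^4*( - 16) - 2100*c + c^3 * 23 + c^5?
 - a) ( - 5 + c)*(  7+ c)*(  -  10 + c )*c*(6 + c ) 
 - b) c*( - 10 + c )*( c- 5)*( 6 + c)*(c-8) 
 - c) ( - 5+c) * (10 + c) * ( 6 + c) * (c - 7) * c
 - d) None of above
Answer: d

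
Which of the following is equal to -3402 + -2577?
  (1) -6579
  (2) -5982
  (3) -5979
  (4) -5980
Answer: 3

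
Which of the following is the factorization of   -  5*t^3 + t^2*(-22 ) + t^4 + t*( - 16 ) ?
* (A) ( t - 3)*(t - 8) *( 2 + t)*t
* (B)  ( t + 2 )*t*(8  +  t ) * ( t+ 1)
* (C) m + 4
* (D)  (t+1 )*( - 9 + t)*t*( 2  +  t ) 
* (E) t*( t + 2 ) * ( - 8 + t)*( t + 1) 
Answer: E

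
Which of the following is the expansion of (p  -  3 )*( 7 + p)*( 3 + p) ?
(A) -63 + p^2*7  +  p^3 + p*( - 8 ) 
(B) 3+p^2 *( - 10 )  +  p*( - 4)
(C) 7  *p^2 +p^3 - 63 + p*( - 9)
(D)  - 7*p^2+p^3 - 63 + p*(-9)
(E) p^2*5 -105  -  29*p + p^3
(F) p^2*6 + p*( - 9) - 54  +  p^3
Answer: C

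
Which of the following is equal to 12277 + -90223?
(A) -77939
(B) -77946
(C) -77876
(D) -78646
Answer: B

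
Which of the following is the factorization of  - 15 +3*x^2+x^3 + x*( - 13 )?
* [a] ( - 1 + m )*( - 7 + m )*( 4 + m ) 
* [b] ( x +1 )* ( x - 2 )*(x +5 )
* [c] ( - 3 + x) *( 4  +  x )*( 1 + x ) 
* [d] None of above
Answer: d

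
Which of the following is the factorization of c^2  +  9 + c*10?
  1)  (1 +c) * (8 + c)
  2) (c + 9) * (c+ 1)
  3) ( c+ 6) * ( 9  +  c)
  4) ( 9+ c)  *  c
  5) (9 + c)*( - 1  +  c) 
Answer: 2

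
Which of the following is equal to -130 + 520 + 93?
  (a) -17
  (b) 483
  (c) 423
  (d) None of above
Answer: b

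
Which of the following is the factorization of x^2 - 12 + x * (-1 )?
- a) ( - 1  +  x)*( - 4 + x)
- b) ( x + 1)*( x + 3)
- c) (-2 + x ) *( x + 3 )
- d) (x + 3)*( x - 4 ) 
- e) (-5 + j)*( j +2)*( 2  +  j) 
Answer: d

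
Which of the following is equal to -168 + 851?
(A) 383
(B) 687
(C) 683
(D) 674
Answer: C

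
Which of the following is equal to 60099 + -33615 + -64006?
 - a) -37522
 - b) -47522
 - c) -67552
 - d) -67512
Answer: a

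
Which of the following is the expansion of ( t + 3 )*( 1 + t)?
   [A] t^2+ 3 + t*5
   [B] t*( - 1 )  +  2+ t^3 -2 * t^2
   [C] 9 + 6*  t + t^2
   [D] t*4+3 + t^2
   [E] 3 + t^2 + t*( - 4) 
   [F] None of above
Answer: D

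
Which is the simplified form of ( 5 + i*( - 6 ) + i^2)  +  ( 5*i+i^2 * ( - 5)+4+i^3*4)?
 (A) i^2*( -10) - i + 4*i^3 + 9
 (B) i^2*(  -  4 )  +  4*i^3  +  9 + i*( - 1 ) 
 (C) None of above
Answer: B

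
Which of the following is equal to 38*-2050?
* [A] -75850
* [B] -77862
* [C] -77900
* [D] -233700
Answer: C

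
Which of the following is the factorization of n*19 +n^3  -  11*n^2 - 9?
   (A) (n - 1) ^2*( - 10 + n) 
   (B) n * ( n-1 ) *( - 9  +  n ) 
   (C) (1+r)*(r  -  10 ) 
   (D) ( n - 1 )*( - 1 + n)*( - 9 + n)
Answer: D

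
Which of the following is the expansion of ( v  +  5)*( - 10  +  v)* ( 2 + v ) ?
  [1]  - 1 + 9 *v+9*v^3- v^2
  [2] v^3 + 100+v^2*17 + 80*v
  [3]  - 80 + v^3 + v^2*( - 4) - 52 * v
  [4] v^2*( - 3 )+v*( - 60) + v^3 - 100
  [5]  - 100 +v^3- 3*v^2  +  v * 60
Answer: 4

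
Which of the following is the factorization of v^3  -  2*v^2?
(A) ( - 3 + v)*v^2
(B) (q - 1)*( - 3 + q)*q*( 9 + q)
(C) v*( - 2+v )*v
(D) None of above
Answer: C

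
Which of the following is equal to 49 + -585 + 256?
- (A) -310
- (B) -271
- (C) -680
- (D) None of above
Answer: D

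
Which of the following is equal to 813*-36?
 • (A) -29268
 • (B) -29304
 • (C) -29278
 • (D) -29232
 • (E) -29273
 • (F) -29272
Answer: A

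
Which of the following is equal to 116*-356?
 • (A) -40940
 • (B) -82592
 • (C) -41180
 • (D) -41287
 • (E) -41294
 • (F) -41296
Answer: F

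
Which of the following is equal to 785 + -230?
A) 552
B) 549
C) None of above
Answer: C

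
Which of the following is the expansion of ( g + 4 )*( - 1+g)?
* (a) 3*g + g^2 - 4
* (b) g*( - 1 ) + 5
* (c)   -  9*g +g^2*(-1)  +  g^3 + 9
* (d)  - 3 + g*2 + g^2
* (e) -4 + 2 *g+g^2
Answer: a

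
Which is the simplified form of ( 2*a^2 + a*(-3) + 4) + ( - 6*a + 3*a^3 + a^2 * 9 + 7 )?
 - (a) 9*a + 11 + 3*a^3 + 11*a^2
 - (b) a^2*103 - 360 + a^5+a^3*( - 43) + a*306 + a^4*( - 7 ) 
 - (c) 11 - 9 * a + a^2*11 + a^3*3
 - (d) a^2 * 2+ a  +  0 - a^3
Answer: c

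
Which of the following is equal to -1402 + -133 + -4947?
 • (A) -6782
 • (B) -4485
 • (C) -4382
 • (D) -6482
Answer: D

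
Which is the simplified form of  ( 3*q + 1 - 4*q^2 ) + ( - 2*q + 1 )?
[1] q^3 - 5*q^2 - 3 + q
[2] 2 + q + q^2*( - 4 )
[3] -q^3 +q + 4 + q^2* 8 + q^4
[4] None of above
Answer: 2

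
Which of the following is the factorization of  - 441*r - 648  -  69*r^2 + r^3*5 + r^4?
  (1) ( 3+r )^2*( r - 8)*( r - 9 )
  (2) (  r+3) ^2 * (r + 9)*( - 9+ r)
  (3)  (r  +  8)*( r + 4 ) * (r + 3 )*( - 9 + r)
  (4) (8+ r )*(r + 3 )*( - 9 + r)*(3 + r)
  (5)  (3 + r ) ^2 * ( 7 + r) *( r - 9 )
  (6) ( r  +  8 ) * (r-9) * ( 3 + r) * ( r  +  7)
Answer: 4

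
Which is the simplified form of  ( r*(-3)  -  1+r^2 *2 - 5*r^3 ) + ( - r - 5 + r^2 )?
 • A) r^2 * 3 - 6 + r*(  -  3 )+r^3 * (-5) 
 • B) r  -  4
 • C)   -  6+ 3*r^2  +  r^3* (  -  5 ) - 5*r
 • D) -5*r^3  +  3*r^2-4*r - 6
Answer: D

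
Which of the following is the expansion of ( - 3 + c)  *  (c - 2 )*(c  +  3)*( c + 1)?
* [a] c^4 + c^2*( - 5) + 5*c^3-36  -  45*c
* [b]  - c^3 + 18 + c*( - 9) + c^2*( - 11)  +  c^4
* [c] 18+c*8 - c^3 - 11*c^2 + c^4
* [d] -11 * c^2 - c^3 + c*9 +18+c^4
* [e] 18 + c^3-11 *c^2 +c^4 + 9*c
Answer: d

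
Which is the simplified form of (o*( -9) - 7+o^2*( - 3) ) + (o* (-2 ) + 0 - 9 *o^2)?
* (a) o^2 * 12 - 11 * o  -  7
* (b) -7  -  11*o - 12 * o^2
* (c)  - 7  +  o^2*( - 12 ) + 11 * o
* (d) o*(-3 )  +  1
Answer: b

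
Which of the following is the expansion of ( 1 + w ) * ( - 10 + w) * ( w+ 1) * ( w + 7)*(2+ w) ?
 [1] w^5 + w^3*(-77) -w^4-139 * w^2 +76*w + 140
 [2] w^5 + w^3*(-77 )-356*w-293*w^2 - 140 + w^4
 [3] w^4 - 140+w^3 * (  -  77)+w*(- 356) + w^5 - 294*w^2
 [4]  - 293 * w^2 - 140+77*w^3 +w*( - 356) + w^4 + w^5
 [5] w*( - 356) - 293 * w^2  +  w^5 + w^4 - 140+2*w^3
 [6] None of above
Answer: 2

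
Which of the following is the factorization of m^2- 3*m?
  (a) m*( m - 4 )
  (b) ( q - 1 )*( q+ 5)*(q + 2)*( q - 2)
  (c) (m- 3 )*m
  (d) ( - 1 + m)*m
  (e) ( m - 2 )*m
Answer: c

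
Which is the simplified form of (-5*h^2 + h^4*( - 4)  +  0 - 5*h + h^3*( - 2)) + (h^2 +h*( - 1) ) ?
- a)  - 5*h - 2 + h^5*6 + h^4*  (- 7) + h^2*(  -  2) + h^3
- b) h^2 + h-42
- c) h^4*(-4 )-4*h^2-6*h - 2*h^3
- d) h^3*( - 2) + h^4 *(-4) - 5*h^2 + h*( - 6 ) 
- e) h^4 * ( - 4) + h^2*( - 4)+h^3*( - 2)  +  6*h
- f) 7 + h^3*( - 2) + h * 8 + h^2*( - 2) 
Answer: c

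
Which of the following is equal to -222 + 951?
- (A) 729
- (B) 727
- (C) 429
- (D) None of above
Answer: A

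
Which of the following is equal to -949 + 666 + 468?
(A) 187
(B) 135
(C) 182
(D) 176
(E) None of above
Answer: E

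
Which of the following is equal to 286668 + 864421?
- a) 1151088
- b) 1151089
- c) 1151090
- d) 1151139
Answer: b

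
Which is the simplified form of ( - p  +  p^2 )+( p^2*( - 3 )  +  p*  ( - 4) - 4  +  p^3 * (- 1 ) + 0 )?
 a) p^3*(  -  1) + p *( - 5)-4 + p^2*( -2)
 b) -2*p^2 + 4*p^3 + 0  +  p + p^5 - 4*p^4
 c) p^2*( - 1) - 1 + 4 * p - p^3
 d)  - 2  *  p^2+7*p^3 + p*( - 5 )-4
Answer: a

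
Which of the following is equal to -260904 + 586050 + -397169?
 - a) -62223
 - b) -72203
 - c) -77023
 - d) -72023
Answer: d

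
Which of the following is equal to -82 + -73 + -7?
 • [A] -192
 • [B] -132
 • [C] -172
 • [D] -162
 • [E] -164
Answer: D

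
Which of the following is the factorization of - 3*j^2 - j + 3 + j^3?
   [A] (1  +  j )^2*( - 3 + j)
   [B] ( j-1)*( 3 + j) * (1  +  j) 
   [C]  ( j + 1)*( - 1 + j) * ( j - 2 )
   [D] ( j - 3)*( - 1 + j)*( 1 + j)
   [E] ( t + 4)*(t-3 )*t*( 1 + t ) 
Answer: D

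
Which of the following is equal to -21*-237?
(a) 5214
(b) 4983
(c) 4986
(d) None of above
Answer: d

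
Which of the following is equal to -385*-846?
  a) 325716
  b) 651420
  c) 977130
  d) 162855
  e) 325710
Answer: e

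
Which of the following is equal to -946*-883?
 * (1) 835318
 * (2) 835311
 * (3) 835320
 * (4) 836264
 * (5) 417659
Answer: 1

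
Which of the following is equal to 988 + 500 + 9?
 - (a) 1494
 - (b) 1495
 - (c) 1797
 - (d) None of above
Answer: d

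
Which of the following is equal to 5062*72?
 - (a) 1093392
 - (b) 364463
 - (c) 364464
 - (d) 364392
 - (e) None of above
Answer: c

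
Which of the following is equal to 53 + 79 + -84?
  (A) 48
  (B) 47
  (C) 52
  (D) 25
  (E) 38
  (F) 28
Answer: A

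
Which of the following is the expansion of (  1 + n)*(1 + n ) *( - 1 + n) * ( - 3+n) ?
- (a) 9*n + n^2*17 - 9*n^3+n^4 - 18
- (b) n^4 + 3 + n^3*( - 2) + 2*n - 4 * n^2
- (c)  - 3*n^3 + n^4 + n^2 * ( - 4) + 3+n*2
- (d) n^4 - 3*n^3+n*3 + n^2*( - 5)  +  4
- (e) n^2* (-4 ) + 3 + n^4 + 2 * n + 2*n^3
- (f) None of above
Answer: b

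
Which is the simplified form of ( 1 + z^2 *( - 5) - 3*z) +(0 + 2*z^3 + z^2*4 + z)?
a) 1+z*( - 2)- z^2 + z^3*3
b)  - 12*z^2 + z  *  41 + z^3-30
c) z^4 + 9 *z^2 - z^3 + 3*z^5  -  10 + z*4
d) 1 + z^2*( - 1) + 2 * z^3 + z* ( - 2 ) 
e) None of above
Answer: d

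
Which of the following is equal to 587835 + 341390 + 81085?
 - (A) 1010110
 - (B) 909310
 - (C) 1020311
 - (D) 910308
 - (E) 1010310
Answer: E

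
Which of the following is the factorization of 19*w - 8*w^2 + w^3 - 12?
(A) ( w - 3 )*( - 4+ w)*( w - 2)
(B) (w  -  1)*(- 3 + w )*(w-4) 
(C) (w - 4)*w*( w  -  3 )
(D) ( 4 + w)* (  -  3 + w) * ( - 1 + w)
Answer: B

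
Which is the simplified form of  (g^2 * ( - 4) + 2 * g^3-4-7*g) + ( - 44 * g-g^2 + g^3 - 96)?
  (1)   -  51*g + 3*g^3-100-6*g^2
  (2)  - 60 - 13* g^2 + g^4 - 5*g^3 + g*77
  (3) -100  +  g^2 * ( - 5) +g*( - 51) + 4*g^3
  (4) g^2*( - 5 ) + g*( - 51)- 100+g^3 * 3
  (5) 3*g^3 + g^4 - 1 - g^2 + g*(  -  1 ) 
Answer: 4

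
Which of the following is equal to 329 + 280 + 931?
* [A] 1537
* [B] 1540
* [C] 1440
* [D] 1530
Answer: B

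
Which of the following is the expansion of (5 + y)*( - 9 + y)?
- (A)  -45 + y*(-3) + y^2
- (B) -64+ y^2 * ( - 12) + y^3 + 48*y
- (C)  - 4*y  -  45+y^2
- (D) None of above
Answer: C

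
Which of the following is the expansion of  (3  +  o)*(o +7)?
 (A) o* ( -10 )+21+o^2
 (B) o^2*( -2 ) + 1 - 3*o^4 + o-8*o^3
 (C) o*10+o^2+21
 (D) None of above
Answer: C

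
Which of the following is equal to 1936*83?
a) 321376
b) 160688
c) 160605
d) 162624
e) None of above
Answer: b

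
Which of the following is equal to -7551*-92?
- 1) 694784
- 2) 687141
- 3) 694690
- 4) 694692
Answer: 4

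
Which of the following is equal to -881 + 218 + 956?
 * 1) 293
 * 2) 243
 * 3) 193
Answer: 1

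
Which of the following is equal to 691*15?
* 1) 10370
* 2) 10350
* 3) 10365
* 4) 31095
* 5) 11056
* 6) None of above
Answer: 3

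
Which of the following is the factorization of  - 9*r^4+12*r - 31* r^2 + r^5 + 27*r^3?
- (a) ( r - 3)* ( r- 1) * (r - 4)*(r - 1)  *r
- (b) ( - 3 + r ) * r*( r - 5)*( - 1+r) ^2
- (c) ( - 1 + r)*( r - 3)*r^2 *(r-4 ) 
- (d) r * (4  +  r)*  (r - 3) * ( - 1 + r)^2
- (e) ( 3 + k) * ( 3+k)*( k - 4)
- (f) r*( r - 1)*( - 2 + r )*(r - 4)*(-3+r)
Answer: a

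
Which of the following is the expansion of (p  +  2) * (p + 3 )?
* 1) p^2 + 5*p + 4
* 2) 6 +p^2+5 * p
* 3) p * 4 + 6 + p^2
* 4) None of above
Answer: 2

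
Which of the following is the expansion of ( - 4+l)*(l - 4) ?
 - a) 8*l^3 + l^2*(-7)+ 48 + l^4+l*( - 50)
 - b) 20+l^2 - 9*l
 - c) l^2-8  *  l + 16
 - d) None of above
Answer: c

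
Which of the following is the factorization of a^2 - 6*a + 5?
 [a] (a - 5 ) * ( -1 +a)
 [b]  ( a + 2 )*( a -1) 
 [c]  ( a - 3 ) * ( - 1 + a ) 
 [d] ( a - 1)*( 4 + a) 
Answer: a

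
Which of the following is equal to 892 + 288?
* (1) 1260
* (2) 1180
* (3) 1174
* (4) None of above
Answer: 2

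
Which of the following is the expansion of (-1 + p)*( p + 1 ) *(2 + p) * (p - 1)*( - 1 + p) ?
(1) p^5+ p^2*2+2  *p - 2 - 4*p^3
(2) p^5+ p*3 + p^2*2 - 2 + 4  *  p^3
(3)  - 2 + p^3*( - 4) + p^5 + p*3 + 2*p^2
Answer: 3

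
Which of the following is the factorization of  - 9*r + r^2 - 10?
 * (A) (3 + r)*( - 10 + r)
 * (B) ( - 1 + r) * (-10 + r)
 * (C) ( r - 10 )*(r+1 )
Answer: C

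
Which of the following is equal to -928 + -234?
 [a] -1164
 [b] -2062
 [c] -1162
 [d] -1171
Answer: c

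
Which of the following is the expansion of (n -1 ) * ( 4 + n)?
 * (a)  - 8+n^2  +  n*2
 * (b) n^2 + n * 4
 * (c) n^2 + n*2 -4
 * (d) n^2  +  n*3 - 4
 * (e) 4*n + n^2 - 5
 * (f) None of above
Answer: d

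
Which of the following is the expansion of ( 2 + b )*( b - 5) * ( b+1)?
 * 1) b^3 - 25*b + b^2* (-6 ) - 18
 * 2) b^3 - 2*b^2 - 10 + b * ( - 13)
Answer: 2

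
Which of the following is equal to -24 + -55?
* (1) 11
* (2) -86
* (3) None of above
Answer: 3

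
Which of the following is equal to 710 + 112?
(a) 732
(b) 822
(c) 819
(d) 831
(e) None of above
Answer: b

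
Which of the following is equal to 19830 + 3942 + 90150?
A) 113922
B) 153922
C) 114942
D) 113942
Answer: A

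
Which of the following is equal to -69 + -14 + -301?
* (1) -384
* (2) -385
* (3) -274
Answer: 1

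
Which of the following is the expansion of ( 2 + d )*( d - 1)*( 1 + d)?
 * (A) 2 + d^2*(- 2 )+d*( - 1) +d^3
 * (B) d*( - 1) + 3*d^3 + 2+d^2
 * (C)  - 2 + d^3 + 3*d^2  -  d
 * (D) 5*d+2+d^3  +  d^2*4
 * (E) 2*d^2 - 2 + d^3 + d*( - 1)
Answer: E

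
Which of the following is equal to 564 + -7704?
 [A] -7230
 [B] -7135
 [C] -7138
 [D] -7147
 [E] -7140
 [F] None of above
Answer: E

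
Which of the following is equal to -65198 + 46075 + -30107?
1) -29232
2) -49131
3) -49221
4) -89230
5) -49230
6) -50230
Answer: 5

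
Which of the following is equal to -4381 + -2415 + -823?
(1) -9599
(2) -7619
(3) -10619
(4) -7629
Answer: 2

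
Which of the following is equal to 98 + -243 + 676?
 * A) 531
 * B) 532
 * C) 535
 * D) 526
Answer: A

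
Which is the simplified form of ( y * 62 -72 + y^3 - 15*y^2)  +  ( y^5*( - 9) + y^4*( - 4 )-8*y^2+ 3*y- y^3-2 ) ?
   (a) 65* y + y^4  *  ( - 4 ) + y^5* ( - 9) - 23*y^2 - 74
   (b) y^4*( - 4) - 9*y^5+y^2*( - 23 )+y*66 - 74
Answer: a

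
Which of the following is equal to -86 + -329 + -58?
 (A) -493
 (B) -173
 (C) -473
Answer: C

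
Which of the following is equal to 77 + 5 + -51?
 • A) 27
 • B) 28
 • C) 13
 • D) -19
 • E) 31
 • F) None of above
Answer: E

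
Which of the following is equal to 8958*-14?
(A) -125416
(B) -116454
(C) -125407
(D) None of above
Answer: D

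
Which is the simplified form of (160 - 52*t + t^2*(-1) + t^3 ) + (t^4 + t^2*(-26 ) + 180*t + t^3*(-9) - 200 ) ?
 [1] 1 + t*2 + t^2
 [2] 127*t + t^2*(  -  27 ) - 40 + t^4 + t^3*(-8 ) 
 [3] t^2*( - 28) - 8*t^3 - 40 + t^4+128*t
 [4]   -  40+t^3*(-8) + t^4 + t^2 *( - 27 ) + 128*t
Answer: 4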